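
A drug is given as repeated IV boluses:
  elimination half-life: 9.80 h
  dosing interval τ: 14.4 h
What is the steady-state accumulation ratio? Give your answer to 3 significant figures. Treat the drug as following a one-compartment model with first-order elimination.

k = ln2 / t½ = 0.693147 / 9.80 = 0.07073 h⁻¹
e^(−kτ) = e^(−0.07073 × 14.4) = 0.3611
Accumulation ratio R = 1 / (1 − e^(−kτ)) = 1 / (1 − 0.3611) = 1.565

1.57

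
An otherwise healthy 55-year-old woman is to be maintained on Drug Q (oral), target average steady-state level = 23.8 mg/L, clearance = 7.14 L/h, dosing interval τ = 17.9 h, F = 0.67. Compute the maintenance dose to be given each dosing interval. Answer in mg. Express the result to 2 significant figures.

4500 mg

At steady state, F × (Dose/τ) = Css × CL.
Dose = Css × CL × τ / F = 23.8 × 7.140 × 17.9 / 0.67 = 4540 mg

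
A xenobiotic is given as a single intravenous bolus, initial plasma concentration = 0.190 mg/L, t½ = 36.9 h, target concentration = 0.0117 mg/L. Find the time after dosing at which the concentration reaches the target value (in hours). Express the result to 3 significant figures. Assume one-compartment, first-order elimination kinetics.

k = ln2 / t½ = 0.693147 / 36.9 = 0.01878 h⁻¹
t = ln(C₀ / C) / k = ln(0.1900 / 0.0117) / 0.01878
  = ln(16.24) / 0.01878 = 2.787 / 0.01878 = 148.4 h

148 h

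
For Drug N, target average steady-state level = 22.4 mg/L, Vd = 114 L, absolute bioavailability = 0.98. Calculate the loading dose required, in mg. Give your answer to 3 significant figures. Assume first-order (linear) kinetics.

2610 mg

LD = Css × Vd / F = 22.4 × 114 / 0.98 = 2606 mg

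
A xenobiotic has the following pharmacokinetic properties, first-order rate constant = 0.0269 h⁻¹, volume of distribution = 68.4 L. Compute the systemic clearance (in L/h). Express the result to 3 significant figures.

CL = k × Vd = 0.0269 × 68.4 = 1.840 L/h

1.84 L/h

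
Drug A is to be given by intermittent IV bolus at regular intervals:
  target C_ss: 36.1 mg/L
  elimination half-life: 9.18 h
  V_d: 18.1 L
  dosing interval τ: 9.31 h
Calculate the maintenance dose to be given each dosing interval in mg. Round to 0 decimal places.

459 mg

k = ln2 / t½ = 0.693147 / 9.18 = 0.07551 h⁻¹
CL = k × Vd = 0.07551 × 18.1 = 1.367 L/h
At steady state, Dose/τ = Css × CL.
Dose = Css × CL × τ = 36.1 × 1.367 × 9.31 = 459.4 mg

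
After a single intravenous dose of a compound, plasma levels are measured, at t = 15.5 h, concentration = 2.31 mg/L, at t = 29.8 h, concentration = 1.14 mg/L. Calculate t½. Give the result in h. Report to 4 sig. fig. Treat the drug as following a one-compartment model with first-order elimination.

k = ln(C₁/C₂) / (t₂ − t₁) = ln(2.31/1.14) / (29.8 − 15.5)
  = 0.7062 / 14.30 = 0.04938 h⁻¹
t½ = ln2 / k = 0.693147 / 0.04938 = 14.04 h

14.04 h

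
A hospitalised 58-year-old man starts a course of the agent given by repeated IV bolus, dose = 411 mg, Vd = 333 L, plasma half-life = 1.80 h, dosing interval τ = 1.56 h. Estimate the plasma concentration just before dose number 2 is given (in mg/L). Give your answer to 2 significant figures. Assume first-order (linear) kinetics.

0.68 mg/L

C₀ per dose = Dose / Vd = 411 / 333 = 1.234 mg/L
k = ln2 / t½ = 0.693147 / 1.80 = 0.3851 h⁻¹
Fraction remaining after one interval: r = e^(−kτ) = e^(−0.3851 × 1.56) = 0.5484
Before dose 2, 1 dose has been given (aged 1τ).
C_trough = C₀ × r = 1.234 × 0.5484 = 0.6767 mg/L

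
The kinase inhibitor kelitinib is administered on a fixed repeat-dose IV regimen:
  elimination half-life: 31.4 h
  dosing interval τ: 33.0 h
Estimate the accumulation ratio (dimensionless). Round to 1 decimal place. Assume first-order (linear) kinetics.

k = ln2 / t½ = 0.693147 / 31.4 = 0.02207 h⁻¹
e^(−kτ) = e^(−0.02207 × 33.0) = 0.4827
Accumulation ratio R = 1 / (1 − e^(−kτ)) = 1 / (1 − 0.4827) = 1.933

1.9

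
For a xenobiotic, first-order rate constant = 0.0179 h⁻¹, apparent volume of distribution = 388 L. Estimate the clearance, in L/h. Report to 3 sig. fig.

CL = k × Vd = 0.0179 × 388 = 6.945 L/h

6.95 L/h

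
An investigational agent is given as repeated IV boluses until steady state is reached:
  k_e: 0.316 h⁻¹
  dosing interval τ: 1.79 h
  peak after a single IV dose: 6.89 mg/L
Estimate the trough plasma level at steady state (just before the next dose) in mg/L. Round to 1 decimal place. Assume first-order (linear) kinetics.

9.1 mg/L

e^(−kτ) = e^(−0.3160 × 1.79) = 0.5680
Accumulation ratio R = 1 / (1 − e^(−kτ)) = 1 / (1 − 0.5680) = 2.315
Steady-state trough = C₀ × R × e^(−kτ) = 6.89 × 2.315 × 0.5680 = 9.060 mg/L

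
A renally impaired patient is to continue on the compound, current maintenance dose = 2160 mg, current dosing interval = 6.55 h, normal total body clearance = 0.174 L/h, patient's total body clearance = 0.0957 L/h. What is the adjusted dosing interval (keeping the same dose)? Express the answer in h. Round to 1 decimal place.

To keep the same average steady-state level, dosing rate must scale with clearance.
CL ratio = 0.0957 / 0.174 = 0.5500
New interval (same dose) = 6.55 / 0.5500 = 11.91 h

11.9 h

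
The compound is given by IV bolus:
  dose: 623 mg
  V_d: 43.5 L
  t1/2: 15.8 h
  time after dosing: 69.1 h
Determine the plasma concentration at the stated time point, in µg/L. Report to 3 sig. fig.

691 µg/L

C₀ = Dose / Vd = 623.0 / 43.5 = 14.32 mg/L
k = ln2 / t½ = 0.693147 / 15.8 = 0.04387 h⁻¹
C = C₀ · e^(−k·t) = 14.32 × e^(−0.04387 × 69.1)
  = 14.32 × 0.04825 = 0.6909 mg/L
Convert: 0.6909 mg/L × 1000 = 690.9 µg/L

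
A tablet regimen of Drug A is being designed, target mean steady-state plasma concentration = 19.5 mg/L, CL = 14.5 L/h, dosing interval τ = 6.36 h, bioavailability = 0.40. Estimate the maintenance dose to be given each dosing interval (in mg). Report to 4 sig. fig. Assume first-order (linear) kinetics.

At steady state, F × (Dose/τ) = Css × CL.
Dose = Css × CL × τ / F = 19.5 × 14.50 × 6.36 / 0.40 = 4496 mg

4496 mg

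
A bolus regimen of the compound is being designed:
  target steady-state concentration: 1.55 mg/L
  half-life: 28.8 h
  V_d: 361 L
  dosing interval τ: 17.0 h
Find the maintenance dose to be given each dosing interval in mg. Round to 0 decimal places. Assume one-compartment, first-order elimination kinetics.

229 mg

k = ln2 / t½ = 0.693147 / 28.8 = 0.02407 h⁻¹
CL = k × Vd = 0.02407 × 361 = 8.689 L/h
At steady state, Dose/τ = Css × CL.
Dose = Css × CL × τ = 1.55 × 8.689 × 17.0 = 229.0 mg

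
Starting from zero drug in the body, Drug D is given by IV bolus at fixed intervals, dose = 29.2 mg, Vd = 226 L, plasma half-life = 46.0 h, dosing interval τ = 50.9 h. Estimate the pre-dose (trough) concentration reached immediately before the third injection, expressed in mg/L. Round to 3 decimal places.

C₀ per dose = Dose / Vd = 29.2 / 226 = 0.1292 mg/L
k = ln2 / t½ = 0.693147 / 46.0 = 0.01507 h⁻¹
Fraction remaining after one interval: r = e^(−kτ) = e^(−0.01507 × 50.9) = 0.4644
Before dose 3, 2 doses have been given (aged 1τ, 2τ).
C_trough = C₀ × (r + r²) = 0.1292 × (0.4644 + 0.2157) = 0.08787 mg/L

0.088 mg/L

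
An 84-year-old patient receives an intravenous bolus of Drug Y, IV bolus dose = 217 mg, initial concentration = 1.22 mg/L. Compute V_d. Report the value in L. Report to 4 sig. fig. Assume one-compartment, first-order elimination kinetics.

Vd = Dose / C₀ = 217.0 / 1.22 = 177.9 L

177.9 L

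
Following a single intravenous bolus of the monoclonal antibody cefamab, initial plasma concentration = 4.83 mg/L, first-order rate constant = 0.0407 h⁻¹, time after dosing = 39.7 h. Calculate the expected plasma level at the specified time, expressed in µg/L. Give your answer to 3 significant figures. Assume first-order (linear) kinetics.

960 µg/L

C = C₀ · e^(−k·t) = 4.830 × e^(−0.04070 × 39.7)
  = 4.830 × 0.1987 = 0.9597 mg/L
Convert: 0.9597 mg/L × 1000 = 959.7 µg/L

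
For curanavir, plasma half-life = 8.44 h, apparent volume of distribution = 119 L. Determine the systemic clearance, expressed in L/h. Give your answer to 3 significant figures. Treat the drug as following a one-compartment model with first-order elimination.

9.77 L/h

k = ln2 / t½ = 0.693147 / 8.44 = 0.08213 h⁻¹
CL = k × Vd = 0.08213 × 119 = 9.773 L/h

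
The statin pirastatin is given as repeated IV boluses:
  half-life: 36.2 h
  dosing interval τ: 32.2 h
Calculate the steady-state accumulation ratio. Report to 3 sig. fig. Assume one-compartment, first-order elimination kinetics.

2.17

k = ln2 / t½ = 0.693147 / 36.2 = 0.01915 h⁻¹
e^(−kτ) = e^(−0.01915 × 32.2) = 0.5398
Accumulation ratio R = 1 / (1 − e^(−kτ)) = 1 / (1 − 0.5398) = 2.173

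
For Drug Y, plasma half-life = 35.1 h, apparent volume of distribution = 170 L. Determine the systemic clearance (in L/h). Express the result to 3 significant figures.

3.36 L/h

k = ln2 / t½ = 0.693147 / 35.1 = 0.01975 h⁻¹
CL = k × Vd = 0.01975 × 170 = 3.358 L/h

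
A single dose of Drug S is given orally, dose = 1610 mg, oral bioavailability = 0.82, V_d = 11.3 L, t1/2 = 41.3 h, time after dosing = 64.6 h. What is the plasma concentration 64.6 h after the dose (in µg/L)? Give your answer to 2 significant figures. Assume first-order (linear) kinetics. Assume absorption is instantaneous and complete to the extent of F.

Amount reaching circulation = F × Dose = 0.82 × 1610 = 1320 mg
C₀ = F·Dose / Vd = 1320 / 11.3 = 116.8 mg/L
k = ln2 / t½ = 0.693147 / 41.3 = 0.01678 h⁻¹
C = C₀ · e^(−k·t) = 116.8 × e^(−0.01678 × 64.6)
  = 116.8 × 0.3382 = 39.50 mg/L
Convert: 39.50 mg/L × 1000 = 39500 µg/L

40000 µg/L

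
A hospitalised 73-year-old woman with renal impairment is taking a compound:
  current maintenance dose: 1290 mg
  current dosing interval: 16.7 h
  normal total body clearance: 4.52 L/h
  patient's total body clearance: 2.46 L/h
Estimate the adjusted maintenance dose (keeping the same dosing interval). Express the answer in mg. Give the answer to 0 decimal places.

To keep the same average steady-state level, dosing rate must scale with clearance.
CL ratio = 2.46 / 4.52 = 0.5442
New dose (same interval) = 1290 × 0.5442 = 702.0 mg

702 mg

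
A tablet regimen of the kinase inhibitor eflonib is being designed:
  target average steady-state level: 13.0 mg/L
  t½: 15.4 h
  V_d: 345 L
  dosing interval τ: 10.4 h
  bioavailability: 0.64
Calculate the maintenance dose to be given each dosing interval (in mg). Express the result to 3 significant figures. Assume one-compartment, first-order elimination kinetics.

3280 mg

k = ln2 / t½ = 0.693147 / 15.4 = 0.04501 h⁻¹
CL = k × Vd = 0.04501 × 345 = 15.53 L/h
At steady state, F × (Dose/τ) = Css × CL.
Dose = Css × CL × τ / F = 13.0 × 15.53 × 10.4 / 0.64 = 3281 mg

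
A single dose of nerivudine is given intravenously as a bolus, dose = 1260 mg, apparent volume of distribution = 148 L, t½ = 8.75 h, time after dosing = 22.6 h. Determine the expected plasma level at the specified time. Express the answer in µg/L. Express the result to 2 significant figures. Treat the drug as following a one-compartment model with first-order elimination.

1400 µg/L

C₀ = Dose / Vd = 1260 / 148 = 8.514 mg/L
k = ln2 / t½ = 0.693147 / 8.75 = 0.07922 h⁻¹
C = C₀ · e^(−k·t) = 8.514 × e^(−0.07922 × 22.6)
  = 8.514 × 0.1669 = 1.421 mg/L
Convert: 1.421 mg/L × 1000 = 1421 µg/L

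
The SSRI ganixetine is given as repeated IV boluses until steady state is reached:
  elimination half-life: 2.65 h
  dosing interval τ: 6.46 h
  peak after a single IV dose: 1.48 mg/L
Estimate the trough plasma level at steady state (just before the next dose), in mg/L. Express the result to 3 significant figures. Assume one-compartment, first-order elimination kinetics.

k = ln2 / t½ = 0.693147 / 2.65 = 0.2616 h⁻¹
e^(−kτ) = e^(−0.2616 × 6.46) = 0.1845
Accumulation ratio R = 1 / (1 − e^(−kτ)) = 1 / (1 − 0.1845) = 1.226
Steady-state trough = C₀ × R × e^(−kτ) = 1.48 × 1.226 × 0.1845 = 0.3348 mg/L

0.335 mg/L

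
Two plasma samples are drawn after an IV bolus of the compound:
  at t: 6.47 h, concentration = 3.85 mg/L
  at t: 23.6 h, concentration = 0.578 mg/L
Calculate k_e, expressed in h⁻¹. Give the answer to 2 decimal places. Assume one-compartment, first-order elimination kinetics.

k = ln(C₁/C₂) / (t₂ − t₁) = ln(3.85/0.578) / (23.6 − 6.47)
  = 1.896 / 17.13 = 0.1107 h⁻¹

0.11 h⁻¹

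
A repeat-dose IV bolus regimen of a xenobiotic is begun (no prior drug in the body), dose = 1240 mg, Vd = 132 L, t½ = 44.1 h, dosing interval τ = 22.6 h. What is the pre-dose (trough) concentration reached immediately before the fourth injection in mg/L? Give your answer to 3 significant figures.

14.4 mg/L

C₀ per dose = Dose / Vd = 1240 / 132 = 9.394 mg/L
k = ln2 / t½ = 0.693147 / 44.1 = 0.01572 h⁻¹
Fraction remaining after one interval: r = e^(−kτ) = e^(−0.01572 × 22.6) = 0.7010
Before dose 4, 3 doses have been given (aged 1τ, 2τ, 3τ).
C_trough = C₀ × (r + r² + … + r^3) = C₀ × r(1−r^3)/(1−r)
        = 9.394 × 0.7010 × (1 − 0.3445) / (1 − 0.7010) = 14.44 mg/L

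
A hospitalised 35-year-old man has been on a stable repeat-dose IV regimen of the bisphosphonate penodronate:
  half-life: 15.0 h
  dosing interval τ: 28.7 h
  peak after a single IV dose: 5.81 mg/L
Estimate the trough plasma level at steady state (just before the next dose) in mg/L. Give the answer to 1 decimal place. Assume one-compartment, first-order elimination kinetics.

2.1 mg/L

k = ln2 / t½ = 0.693147 / 15.0 = 0.04621 h⁻¹
e^(−kτ) = e^(−0.04621 × 28.7) = 0.2655
Accumulation ratio R = 1 / (1 − e^(−kτ)) = 1 / (1 − 0.2655) = 1.361
Steady-state trough = C₀ × R × e^(−kτ) = 5.81 × 1.361 × 0.2655 = 2.099 mg/L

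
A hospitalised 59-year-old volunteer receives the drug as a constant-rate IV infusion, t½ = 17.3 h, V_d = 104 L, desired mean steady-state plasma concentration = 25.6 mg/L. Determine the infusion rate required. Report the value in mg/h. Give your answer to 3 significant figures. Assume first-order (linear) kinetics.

k = ln2 / t½ = 0.693147 / 17.3 = 0.04007 h⁻¹
CL = k × Vd = 0.04007 × 104 = 4.167 L/h
At steady state, infusion rate R₀ = Css × CL = 25.6 × 4.167 = 106.7 mg/h

107 mg/h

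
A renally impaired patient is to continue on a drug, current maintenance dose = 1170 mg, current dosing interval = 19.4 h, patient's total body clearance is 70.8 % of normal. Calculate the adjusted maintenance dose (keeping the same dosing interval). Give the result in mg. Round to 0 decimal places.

828 mg

To keep the same average steady-state level, dosing rate must scale with clearance.
CL ratio = 70.8 / 100 = 0.7080
New dose (same interval) = 1170 × 0.7080 = 828.4 mg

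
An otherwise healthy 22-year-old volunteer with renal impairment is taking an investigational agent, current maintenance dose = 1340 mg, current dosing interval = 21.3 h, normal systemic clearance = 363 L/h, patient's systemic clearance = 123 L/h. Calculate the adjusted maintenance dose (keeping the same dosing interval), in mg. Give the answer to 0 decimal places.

To keep the same average steady-state level, dosing rate must scale with clearance.
CL ratio = 123 / 363 = 0.3388
New dose (same interval) = 1340 × 0.3388 = 454.0 mg

454 mg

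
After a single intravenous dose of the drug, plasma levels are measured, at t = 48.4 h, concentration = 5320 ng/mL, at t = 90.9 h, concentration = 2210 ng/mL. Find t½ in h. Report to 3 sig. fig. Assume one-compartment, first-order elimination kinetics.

33.5 h

k = ln(C₁/C₂) / (t₂ − t₁) = ln(5320/2210) / (90.9 − 48.4)
  = 0.8785 / 42.50 = 0.02067 h⁻¹
t½ = ln2 / k = 0.693147 / 0.02067 = 33.53 h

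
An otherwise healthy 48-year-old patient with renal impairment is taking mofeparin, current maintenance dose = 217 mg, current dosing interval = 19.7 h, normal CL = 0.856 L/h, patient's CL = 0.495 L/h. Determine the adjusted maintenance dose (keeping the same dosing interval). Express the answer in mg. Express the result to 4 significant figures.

To keep the same average steady-state level, dosing rate must scale with clearance.
CL ratio = 0.495 / 0.856 = 0.5783
New dose (same interval) = 217 × 0.5783 = 125.5 mg

125.5 mg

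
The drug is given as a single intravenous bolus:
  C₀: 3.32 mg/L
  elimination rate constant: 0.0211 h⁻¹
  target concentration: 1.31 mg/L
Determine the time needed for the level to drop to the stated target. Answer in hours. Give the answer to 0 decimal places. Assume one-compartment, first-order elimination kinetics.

t = ln(C₀ / C) / k = ln(3.320 / 1.31) / 0.02110
  = ln(2.534) / 0.02110 = 0.9298 / 0.02110 = 44.07 h

44 h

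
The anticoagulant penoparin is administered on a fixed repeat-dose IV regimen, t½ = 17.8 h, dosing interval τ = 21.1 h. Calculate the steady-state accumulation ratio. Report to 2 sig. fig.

1.8

k = ln2 / t½ = 0.693147 / 17.8 = 0.03894 h⁻¹
e^(−kτ) = e^(−0.03894 × 21.1) = 0.4397
Accumulation ratio R = 1 / (1 − e^(−kτ)) = 1 / (1 − 0.4397) = 1.785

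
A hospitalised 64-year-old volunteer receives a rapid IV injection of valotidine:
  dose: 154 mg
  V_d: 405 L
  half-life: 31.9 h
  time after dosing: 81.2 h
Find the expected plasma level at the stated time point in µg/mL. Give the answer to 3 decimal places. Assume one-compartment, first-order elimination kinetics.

C₀ = Dose / Vd = 154.0 / 405 = 0.3802 mg/L
k = ln2 / t½ = 0.693147 / 31.9 = 0.02173 h⁻¹
C = C₀ · e^(−k·t) = 0.3802 × e^(−0.02173 × 81.2)
  = 0.3802 × 0.1713 = 0.06513 mg/L
(0.06513 mg/L = 0.06513 µg/mL)

0.065 µg/mL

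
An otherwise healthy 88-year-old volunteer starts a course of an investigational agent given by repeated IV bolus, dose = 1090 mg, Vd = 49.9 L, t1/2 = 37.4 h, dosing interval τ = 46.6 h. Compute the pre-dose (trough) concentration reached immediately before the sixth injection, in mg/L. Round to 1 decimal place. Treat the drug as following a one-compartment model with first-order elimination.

C₀ per dose = Dose / Vd = 1090 / 49.9 = 21.84 mg/L
k = ln2 / t½ = 0.693147 / 37.4 = 0.01853 h⁻¹
Fraction remaining after one interval: r = e^(−kτ) = e^(−0.01853 × 46.6) = 0.4217
Before dose 6, 5 doses have been given (aged 1τ, 2τ, 3τ, 4τ, 5τ).
C_trough = C₀ × (r + r² + … + r^5) = C₀ × r(1−r^5)/(1−r)
        = 21.84 × 0.4217 × (1 − 0.01334) / (1 − 0.4217) = 15.71 mg/L

15.7 mg/L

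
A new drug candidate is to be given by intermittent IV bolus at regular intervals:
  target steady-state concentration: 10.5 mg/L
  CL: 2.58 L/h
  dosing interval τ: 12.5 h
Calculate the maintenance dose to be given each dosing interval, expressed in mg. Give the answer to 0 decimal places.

339 mg

At steady state, Dose/τ = Css × CL.
Dose = Css × CL × τ = 10.5 × 2.580 × 12.5 = 338.6 mg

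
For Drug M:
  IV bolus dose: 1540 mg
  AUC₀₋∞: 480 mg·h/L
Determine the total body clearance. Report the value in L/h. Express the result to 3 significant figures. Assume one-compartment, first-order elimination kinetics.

3.21 L/h

CL = Dose / AUC = 1540 / 480 = 3.208 L/h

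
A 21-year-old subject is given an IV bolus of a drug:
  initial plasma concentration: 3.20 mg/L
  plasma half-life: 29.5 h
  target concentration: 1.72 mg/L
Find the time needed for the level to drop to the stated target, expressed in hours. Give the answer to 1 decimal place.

k = ln2 / t½ = 0.693147 / 29.5 = 0.02350 h⁻¹
t = ln(C₀ / C) / k = ln(3.200 / 1.72) / 0.02350
  = ln(1.860) / 0.02350 = 0.6206 / 0.02350 = 26.41 h

26.4 h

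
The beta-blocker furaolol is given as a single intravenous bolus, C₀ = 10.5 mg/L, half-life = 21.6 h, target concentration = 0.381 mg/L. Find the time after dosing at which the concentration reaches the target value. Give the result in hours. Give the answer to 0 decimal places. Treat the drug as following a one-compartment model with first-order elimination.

103 h

k = ln2 / t½ = 0.693147 / 21.6 = 0.03209 h⁻¹
t = ln(C₀ / C) / k = ln(10.50 / 0.381) / 0.03209
  = ln(27.56) / 0.03209 = 3.316 / 0.03209 = 103.3 h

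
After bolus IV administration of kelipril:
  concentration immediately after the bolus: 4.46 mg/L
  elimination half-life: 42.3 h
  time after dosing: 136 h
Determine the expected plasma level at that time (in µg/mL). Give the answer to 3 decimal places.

k = ln2 / t½ = 0.693147 / 42.3 = 0.01639 h⁻¹
C = C₀ · e^(−k·t) = 4.460 × e^(−0.01639 × 136)
  = 4.460 × 0.1076 = 0.4799 mg/L
(0.4799 mg/L = 0.4799 µg/mL)

0.480 µg/mL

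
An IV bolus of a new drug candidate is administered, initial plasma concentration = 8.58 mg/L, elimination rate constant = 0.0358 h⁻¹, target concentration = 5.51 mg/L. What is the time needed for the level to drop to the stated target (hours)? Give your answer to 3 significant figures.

12.4 h

t = ln(C₀ / C) / k = ln(8.580 / 5.51) / 0.03580
  = ln(1.557) / 0.03580 = 0.4428 / 0.03580 = 12.37 h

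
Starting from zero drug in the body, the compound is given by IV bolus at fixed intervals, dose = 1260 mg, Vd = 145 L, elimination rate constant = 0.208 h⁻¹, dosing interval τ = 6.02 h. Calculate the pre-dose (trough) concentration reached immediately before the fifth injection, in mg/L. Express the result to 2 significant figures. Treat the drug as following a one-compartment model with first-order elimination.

3.5 mg/L

C₀ per dose = Dose / Vd = 1260 / 145 = 8.690 mg/L
Fraction remaining after one interval: r = e^(−kτ) = e^(−0.2080 × 6.02) = 0.2859
Before dose 5, 4 doses have been given (aged 1τ, 2τ, 3τ, 4τ).
C_trough = C₀ × (r + r² + … + r^4) = C₀ × r(1−r^4)/(1−r)
        = 8.690 × 0.2859 × (1 − 0.006681) / (1 − 0.2859) = 3.456 mg/L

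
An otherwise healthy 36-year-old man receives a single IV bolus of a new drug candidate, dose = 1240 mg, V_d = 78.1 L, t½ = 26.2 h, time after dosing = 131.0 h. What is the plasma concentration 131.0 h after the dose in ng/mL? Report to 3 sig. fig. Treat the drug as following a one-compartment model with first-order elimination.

496 ng/mL

C₀ = Dose / Vd = 1240 / 78.1 = 15.88 mg/L
k = ln2 / t½ = 0.693147 / 26.2 = 0.02646 h⁻¹
t / t½ = 131.0 / 26.2 = 5 half-lives
C = C₀ × (1/2)^5 = 15.88 × 0.03125 = 0.4963 mg/L
Convert: 0.4963 mg/L × 1000 = 496.3 ng/mL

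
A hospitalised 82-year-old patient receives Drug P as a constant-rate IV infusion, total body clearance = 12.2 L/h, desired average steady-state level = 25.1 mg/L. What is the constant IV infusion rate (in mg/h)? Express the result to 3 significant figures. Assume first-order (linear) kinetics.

At steady state, infusion rate R₀ = Css × CL = 25.1 × 12.20 = 306.2 mg/h

306 mg/h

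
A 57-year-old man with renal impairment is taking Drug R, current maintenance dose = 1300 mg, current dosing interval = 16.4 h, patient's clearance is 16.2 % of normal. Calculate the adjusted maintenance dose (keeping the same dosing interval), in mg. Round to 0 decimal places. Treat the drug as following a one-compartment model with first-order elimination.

211 mg

To keep the same average steady-state level, dosing rate must scale with clearance.
CL ratio = 16.2 / 100 = 0.1620
New dose (same interval) = 1300 × 0.1620 = 210.6 mg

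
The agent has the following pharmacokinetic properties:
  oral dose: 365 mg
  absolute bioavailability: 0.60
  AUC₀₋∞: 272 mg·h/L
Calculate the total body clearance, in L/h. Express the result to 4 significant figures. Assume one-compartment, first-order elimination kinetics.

CL = F·Dose / AUC = 0.60 × 365 / 272 = 0.8051 L/h

0.8051 L/h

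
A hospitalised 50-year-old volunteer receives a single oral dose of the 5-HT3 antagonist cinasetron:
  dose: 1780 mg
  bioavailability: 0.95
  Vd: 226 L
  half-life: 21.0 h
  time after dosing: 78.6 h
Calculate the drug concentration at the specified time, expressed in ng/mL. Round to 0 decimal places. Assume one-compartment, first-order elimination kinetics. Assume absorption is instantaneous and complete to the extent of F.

559 ng/mL

Amount reaching circulation = F × Dose = 0.95 × 1780 = 1691 mg
C₀ = F·Dose / Vd = 1691 / 226 = 7.482 mg/L
k = ln2 / t½ = 0.693147 / 21.0 = 0.03301 h⁻¹
C = C₀ · e^(−k·t) = 7.482 × e^(−0.03301 × 78.6)
  = 7.482 × 0.07468 = 0.5588 mg/L
Convert: 0.5588 mg/L × 1000 = 558.8 ng/mL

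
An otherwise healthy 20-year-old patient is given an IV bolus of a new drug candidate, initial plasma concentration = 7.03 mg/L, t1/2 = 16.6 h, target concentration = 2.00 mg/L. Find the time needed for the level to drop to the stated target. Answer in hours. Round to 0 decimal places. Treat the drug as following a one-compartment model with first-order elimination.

k = ln2 / t½ = 0.693147 / 16.6 = 0.04176 h⁻¹
t = ln(C₀ / C) / k = ln(7.030 / 2.00) / 0.04176
  = ln(3.515) / 0.04176 = 1.257 / 0.04176 = 30.10 h

30 h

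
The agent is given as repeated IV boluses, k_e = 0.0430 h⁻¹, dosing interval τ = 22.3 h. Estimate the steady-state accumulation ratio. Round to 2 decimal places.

e^(−kτ) = e^(−0.04300 × 22.3) = 0.3833
Accumulation ratio R = 1 / (1 − e^(−kτ)) = 1 / (1 − 0.3833) = 1.622

1.62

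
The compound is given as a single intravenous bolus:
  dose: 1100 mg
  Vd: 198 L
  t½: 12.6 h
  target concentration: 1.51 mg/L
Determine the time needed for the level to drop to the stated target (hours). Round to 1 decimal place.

C₀ = Dose / Vd = 1100 / 198 = 5.556 mg/L
k = ln2 / t½ = 0.693147 / 12.6 = 0.05501 h⁻¹
t = ln(C₀ / C) / k = ln(5.556 / 1.51) / 0.05501
  = ln(3.679) / 0.05501 = 1.303 / 0.05501 = 23.69 h

23.7 h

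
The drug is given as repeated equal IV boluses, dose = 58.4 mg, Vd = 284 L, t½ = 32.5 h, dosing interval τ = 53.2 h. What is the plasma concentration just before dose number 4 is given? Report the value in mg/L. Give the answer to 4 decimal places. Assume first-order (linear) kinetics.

C₀ per dose = Dose / Vd = 58.4 / 284 = 0.2056 mg/L
k = ln2 / t½ = 0.693147 / 32.5 = 0.02133 h⁻¹
Fraction remaining after one interval: r = e^(−kτ) = e^(−0.02133 × 53.2) = 0.3215
Before dose 4, 3 doses have been given (aged 1τ, 2τ, 3τ).
C_trough = C₀ × (r + r² + … + r^3) = C₀ × r(1−r^3)/(1−r)
        = 0.2056 × 0.3215 × (1 − 0.03323) / (1 − 0.3215) = 0.09418 mg/L

0.0942 mg/L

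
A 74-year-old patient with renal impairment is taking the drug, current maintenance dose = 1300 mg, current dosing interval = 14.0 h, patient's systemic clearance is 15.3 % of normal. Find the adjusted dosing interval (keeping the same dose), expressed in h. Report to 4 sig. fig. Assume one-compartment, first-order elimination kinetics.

To keep the same average steady-state level, dosing rate must scale with clearance.
CL ratio = 15.3 / 100 = 0.1530
New interval (same dose) = 14.0 / 0.1530 = 91.50 h

91.50 h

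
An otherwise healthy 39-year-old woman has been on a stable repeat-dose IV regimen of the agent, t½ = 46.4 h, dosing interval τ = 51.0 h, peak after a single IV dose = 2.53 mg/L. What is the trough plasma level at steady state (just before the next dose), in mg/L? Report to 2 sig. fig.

2.2 mg/L

k = ln2 / t½ = 0.693147 / 46.4 = 0.01494 h⁻¹
e^(−kτ) = e^(−0.01494 × 51.0) = 0.4668
Accumulation ratio R = 1 / (1 − e^(−kτ)) = 1 / (1 − 0.4668) = 1.875
Steady-state trough = C₀ × R × e^(−kτ) = 2.53 × 1.875 × 0.4668 = 2.214 mg/L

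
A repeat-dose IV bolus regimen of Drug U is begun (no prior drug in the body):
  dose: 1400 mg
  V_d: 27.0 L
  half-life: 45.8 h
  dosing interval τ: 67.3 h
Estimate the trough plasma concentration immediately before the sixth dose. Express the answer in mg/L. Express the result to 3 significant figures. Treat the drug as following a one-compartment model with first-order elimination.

C₀ per dose = Dose / Vd = 1400 / 27.0 = 51.85 mg/L
k = ln2 / t½ = 0.693147 / 45.8 = 0.01513 h⁻¹
Fraction remaining after one interval: r = e^(−kτ) = e^(−0.01513 × 67.3) = 0.3612
Before dose 6, 5 doses have been given (aged 1τ, 2τ, 3τ, 4τ, 5τ).
C_trough = C₀ × (r + r² + … + r^5) = C₀ × r(1−r^5)/(1−r)
        = 51.85 × 0.3612 × (1 − 0.006148) / (1 − 0.3612) = 29.14 mg/L

29.1 mg/L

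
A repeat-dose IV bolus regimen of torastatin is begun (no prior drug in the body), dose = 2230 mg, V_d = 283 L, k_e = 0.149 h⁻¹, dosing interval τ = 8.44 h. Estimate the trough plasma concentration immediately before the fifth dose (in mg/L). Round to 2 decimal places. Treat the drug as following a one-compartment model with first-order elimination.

C₀ per dose = Dose / Vd = 2230 / 283 = 7.880 mg/L
Fraction remaining after one interval: r = e^(−kτ) = e^(−0.1490 × 8.44) = 0.2843
Before dose 5, 4 doses have been given (aged 1τ, 2τ, 3τ, 4τ).
C_trough = C₀ × (r + r² + … + r^4) = C₀ × r(1−r^4)/(1−r)
        = 7.880 × 0.2843 × (1 − 0.006533) / (1 − 0.2843) = 3.110 mg/L

3.11 mg/L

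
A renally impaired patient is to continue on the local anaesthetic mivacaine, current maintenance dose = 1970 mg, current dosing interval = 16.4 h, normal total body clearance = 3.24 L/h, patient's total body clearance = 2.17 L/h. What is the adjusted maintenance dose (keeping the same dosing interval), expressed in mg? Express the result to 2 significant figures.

To keep the same average steady-state level, dosing rate must scale with clearance.
CL ratio = 2.17 / 3.24 = 0.6698
New dose (same interval) = 1970 × 0.6698 = 1320 mg

1300 mg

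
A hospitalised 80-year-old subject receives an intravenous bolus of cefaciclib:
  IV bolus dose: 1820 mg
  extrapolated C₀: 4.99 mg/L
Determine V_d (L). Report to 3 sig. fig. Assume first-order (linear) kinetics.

Vd = Dose / C₀ = 1820 / 4.99 = 364.7 L

365 L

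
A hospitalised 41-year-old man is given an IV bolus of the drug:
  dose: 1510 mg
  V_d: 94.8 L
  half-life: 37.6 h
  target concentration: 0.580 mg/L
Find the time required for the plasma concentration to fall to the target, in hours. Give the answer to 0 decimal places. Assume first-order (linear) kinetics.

180 h

C₀ = Dose / Vd = 1510 / 94.8 = 15.93 mg/L
k = ln2 / t½ = 0.693147 / 37.6 = 0.01843 h⁻¹
t = ln(C₀ / C) / k = ln(15.93 / 0.580) / 0.01843
  = ln(27.47) / 0.01843 = 3.313 / 0.01843 = 179.8 h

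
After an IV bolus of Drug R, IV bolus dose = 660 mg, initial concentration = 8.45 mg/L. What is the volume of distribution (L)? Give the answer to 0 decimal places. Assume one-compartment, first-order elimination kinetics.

Vd = Dose / C₀ = 660.0 / 8.45 = 78.11 L

78 L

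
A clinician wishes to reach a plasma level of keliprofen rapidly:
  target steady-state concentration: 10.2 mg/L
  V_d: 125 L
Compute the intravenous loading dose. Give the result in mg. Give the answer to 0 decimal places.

LD = Css × Vd = 10.2 × 125 = 1275 mg

1275 mg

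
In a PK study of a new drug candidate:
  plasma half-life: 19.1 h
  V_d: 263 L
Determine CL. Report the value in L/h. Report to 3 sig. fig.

9.54 L/h

k = ln2 / t½ = 0.693147 / 19.1 = 0.03629 h⁻¹
CL = k × Vd = 0.03629 × 263 = 9.544 L/h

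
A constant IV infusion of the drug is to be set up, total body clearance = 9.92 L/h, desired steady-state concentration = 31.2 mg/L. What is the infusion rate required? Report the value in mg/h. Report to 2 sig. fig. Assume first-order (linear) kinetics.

At steady state, infusion rate R₀ = Css × CL = 31.2 × 9.920 = 309.5 mg/h

310 mg/h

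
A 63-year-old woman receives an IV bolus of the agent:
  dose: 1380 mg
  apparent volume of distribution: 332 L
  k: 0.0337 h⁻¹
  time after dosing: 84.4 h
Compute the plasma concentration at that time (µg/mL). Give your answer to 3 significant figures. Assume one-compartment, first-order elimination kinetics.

C₀ = Dose / Vd = 1380 / 332 = 4.157 mg/L
C = C₀ · e^(−k·t) = 4.157 × e^(−0.03370 × 84.4)
  = 4.157 × 0.05818 = 0.2419 mg/L
(0.2419 mg/L = 0.2419 µg/mL)

0.242 µg/mL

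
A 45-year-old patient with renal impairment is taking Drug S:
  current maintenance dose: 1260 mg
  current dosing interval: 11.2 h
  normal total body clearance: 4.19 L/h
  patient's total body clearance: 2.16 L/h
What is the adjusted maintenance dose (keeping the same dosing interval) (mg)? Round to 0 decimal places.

To keep the same average steady-state level, dosing rate must scale with clearance.
CL ratio = 2.16 / 4.19 = 0.5155
New dose (same interval) = 1260 × 0.5155 = 649.5 mg

650 mg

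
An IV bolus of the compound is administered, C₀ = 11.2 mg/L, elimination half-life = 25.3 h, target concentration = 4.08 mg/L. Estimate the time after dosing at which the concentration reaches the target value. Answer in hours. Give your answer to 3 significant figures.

k = ln2 / t½ = 0.693147 / 25.3 = 0.02740 h⁻¹
t = ln(C₀ / C) / k = ln(11.20 / 4.08) / 0.02740
  = ln(2.745) / 0.02740 = 1.010 / 0.02740 = 36.86 h

36.9 h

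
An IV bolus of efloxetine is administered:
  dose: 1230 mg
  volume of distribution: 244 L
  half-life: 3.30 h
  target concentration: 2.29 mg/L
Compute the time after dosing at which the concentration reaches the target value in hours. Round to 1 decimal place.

C₀ = Dose / Vd = 1230 / 244 = 5.041 mg/L
k = ln2 / t½ = 0.693147 / 3.30 = 0.2100 h⁻¹
t = ln(C₀ / C) / k = ln(5.041 / 2.29) / 0.2100
  = ln(2.201) / 0.2100 = 0.7889 / 0.2100 = 3.757 h

3.8 h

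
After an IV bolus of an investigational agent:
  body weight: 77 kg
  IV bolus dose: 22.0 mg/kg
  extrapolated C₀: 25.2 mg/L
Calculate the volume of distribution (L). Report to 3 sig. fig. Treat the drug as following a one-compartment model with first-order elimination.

67.2 L

Dose = 22.0 × 77 = 1694 mg
Vd = Dose / C₀ = 1694 / 25.2 = 67.22 L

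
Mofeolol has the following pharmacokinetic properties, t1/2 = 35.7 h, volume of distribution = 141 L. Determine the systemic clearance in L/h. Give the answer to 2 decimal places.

k = ln2 / t½ = 0.693147 / 35.7 = 0.01942 h⁻¹
CL = k × Vd = 0.01942 × 141 = 2.738 L/h

2.74 L/h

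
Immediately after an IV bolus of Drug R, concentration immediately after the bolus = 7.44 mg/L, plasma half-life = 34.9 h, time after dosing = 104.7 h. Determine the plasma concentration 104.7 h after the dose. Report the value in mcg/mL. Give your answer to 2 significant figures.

0.93 mcg/mL

k = ln2 / t½ = 0.693147 / 34.9 = 0.01986 h⁻¹
t / t½ = 104.7 / 34.9 = 3 half-lives
C = C₀ × (1/2)^3 = 7.440 × 0.1250 = 0.9300 mg/L
(0.9300 mg/L = 0.9300 mcg/mL)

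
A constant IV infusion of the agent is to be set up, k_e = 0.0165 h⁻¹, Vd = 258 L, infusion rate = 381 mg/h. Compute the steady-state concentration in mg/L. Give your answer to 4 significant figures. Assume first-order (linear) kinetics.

89.50 mg/L

CL = k × Vd = 0.01650 × 258 = 4.257 L/h
At steady state Css = R₀ / CL = 381 / 4.257 = 89.50 mg/L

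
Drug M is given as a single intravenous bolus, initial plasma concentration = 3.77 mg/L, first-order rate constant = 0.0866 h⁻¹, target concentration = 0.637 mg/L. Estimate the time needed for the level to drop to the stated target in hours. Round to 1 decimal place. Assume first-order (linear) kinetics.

20.5 h

t = ln(C₀ / C) / k = ln(3.770 / 0.637) / 0.08660
  = ln(5.918) / 0.08660 = 1.778 / 0.08660 = 20.53 h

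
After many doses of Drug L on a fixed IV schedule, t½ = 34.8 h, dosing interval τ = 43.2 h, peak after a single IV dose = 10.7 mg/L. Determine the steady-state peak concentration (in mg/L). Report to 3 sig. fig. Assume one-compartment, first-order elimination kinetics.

18.5 mg/L

k = ln2 / t½ = 0.693147 / 34.8 = 0.01992 h⁻¹
e^(−kτ) = e^(−0.01992 × 43.2) = 0.4229
Accumulation ratio R = 1 / (1 − e^(−kτ)) = 1 / (1 − 0.4229) = 1.733
Steady-state peak = C₀ × R = 10.7 × 1.733 = 18.54 mg/L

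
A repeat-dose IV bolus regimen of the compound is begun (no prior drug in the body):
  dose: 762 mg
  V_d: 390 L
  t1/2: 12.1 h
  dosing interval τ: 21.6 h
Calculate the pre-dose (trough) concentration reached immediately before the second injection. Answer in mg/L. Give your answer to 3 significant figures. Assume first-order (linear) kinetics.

C₀ per dose = Dose / Vd = 762 / 390 = 1.954 mg/L
k = ln2 / t½ = 0.693147 / 12.1 = 0.05728 h⁻¹
Fraction remaining after one interval: r = e^(−kτ) = e^(−0.05728 × 21.6) = 0.2902
Before dose 2, 1 dose has been given (aged 1τ).
C_trough = C₀ × r = 1.954 × 0.2902 = 0.5671 mg/L

0.567 mg/L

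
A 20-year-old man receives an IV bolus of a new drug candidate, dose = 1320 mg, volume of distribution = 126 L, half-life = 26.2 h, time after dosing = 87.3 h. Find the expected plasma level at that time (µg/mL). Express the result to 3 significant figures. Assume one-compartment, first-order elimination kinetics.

1.04 µg/mL

C₀ = Dose / Vd = 1320 / 126 = 10.48 mg/L
k = ln2 / t½ = 0.693147 / 26.2 = 0.02646 h⁻¹
C = C₀ · e^(−k·t) = 10.48 × e^(−0.02646 × 87.3)
  = 10.48 × 0.09927 = 1.040 mg/L
(1.040 mg/L = 1.040 µg/mL)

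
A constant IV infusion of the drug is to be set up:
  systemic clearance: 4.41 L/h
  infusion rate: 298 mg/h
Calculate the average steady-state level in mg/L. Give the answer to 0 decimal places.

68 mg/L

At steady state Css = R₀ / CL = 298 / 4.410 = 67.57 mg/L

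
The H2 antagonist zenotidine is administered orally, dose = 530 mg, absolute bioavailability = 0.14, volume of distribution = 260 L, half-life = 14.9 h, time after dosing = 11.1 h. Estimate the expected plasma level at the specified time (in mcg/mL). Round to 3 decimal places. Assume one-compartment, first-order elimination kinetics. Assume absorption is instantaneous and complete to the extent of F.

0.170 mcg/mL

Amount reaching circulation = F × Dose = 0.14 × 530.0 = 74.20 mg
C₀ = F·Dose / Vd = 74.20 / 260 = 0.2854 mg/L
k = ln2 / t½ = 0.693147 / 14.9 = 0.04652 h⁻¹
C = C₀ · e^(−k·t) = 0.2854 × e^(−0.04652 × 11.1)
  = 0.2854 × 0.5967 = 0.1703 mg/L
(0.1703 mg/L = 0.1703 mcg/mL)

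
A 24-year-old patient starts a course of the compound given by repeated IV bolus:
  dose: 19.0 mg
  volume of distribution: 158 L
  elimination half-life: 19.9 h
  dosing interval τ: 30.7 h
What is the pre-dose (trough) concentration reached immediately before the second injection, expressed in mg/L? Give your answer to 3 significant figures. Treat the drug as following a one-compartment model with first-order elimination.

C₀ per dose = Dose / Vd = 19.0 / 158 = 0.1203 mg/L
k = ln2 / t½ = 0.693147 / 19.9 = 0.03483 h⁻¹
Fraction remaining after one interval: r = e^(−kτ) = e^(−0.03483 × 30.7) = 0.3433
Before dose 2, 1 dose has been given (aged 1τ).
C_trough = C₀ × r = 0.1203 × 0.3433 = 0.04130 mg/L

0.0413 mg/L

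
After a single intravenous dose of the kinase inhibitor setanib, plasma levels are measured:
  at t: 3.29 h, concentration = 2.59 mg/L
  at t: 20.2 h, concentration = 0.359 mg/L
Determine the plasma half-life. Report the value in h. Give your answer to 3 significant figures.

k = ln(C₁/C₂) / (t₂ − t₁) = ln(2.59/0.359) / (20.2 − 3.29)
  = 1.976 / 16.91 = 0.1169 h⁻¹
t½ = ln2 / k = 0.693147 / 0.1169 = 5.929 h

5.93 h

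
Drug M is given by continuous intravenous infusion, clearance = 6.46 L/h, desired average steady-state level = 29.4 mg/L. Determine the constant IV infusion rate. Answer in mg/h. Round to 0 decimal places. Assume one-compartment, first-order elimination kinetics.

At steady state, infusion rate R₀ = Css × CL = 29.4 × 6.460 = 189.9 mg/h

190 mg/h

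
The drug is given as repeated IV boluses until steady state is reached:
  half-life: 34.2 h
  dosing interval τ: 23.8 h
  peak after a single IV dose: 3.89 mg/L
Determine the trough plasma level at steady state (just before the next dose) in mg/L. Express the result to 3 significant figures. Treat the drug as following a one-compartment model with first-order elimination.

k = ln2 / t½ = 0.693147 / 34.2 = 0.02027 h⁻¹
e^(−kτ) = e^(−0.02027 × 23.8) = 0.6173
Accumulation ratio R = 1 / (1 − e^(−kτ)) = 1 / (1 − 0.6173) = 2.613
Steady-state trough = C₀ × R × e^(−kτ) = 3.89 × 2.613 × 0.6173 = 6.275 mg/L

6.28 mg/L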